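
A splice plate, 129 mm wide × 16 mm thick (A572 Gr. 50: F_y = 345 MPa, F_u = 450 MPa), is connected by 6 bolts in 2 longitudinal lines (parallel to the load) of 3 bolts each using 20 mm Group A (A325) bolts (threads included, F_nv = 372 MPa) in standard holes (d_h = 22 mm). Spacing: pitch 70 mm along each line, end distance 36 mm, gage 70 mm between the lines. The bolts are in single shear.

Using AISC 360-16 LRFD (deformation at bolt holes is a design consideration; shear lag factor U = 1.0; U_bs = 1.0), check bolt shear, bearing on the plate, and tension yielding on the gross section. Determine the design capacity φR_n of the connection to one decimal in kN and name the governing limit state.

525.9 kN (bolt shear governs)

Bolt shear: A_b = π(20)²/4 = 314.16 mm². φR_n = 0.75 × 372 × 314.16 × 6 × 1 = 525.9 kN.
Bearing (16 mm plate, F_u = 450 MPa): end bolts L_c = 36 − 22/2 = 25, R_n = min(1.2×25×16×450, 2.4×20×16×450) = 216 kN/bolt; interior L_c = 70 − 22 = 48, R_n = 345.6 kN/bolt. φR_n = 0.75 × (2×216 + 4×345.6) = 1360.8 kN.
Tension yield (gross): A_g = 129×16 = 2064 mm². φR_n = 0.90 × 345 × 2064 = 640.9 kN.
Governing: min(525.9, 1360.8, 640.9) = 525.9 kN → bolt shear.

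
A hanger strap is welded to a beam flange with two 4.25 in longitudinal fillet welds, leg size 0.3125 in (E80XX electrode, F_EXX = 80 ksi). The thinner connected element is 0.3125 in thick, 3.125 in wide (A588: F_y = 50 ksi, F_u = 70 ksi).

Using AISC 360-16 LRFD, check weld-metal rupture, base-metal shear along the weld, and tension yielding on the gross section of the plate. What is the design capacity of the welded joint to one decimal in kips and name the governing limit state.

43.9 kips (gross-section yield governs)

Weld metal: throat = 0.707×0.3125 = 0.22094 in, L = 2×4.25 = 8.5 in. φR_n = 0.75 × 0.6 × 80 × 0.22094 × 8.5 = 67.6 kips.
Base metal shear (0.3125 in plate): yield φR_n = 1.0×0.6×50×0.3125×8.5 = 79.7 kips; rupture φR_n = 0.75×0.6×70×0.3125×8.5 = 83.7 kips; take 79.7 kips (yield).
Tension yield (gross): A_g = 3.125×0.3125 = 0.97656 in². φR_n = 0.90 × 50 × 0.97656 = 43.9 kips.
Governing: min(67.6, 79.7, 43.9) = 43.9 kips → gross-section yield.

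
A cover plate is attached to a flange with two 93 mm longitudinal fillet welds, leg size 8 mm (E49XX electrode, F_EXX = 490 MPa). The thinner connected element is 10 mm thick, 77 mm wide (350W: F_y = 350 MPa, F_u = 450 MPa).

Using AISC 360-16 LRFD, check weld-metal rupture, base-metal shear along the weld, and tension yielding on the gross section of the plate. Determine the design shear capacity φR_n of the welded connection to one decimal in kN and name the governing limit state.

Weld metal: throat = 0.707×8 = 5.656 mm, L = 2×93 = 186 mm. φR_n = 0.75 × 0.6 × 490 × 5.656 × 186 = 232.0 kN.
Base metal shear (10 mm plate): yield φR_n = 1.0×0.6×350×10×186 = 390.6 kN; rupture φR_n = 0.75×0.6×450×10×186 = 376.7 kN; take 376.7 kN (rupture).
Tension yield (gross): A_g = 77×10 = 770 mm². φR_n = 0.90 × 350 × 770 = 242.6 kN.
Governing: min(232.0, 376.7, 242.6) = 232.0 kN → weld metal.

232.0 kN (weld metal governs)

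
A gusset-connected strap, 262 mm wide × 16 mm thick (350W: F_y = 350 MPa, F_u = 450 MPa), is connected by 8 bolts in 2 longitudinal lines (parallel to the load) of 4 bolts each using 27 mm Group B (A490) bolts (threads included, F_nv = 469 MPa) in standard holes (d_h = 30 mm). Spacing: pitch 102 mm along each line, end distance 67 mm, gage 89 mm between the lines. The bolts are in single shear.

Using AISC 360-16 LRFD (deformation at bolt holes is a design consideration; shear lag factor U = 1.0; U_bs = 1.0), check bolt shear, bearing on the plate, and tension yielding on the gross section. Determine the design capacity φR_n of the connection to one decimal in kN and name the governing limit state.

1320.5 kN (gross-section yield governs)

Bolt shear: A_b = π(27)²/4 = 572.56 mm². φR_n = 0.75 × 469 × 572.56 × 8 × 1 = 1611.2 kN.
Bearing (16 mm plate, F_u = 450 MPa): end bolts L_c = 67 − 30/2 = 52, R_n = min(1.2×52×16×450, 2.4×27×16×450) = 449.28 kN/bolt; interior L_c = 102 − 30 = 72, R_n = 466.56 kN/bolt. φR_n = 0.75 × (2×449.28 + 6×466.56) = 2773.4 kN.
Tension yield (gross): A_g = 262×16 = 4192 mm². φR_n = 0.90 × 350 × 4192 = 1320.5 kN.
Governing: min(1611.2, 2773.4, 1320.5) = 1320.5 kN → gross-section yield.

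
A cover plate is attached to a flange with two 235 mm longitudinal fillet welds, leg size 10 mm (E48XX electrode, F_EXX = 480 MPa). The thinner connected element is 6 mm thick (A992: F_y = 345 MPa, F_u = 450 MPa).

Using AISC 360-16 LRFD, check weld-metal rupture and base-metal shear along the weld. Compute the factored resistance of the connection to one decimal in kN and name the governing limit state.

Weld metal: throat = 0.707×10 = 7.07 mm, L = 2×235 = 470 mm. φR_n = 0.75 × 0.6 × 480 × 7.07 × 470 = 717.7 kN.
Base metal shear (6 mm plate): yield φR_n = 1.0×0.6×345×6×470 = 583.7 kN; rupture φR_n = 0.75×0.6×450×6×470 = 571.1 kN; take 571.1 kN (rupture).
Governing: min(717.7, 571.1) = 571.1 kN → base-metal shear.

571.1 kN (base-metal shear governs)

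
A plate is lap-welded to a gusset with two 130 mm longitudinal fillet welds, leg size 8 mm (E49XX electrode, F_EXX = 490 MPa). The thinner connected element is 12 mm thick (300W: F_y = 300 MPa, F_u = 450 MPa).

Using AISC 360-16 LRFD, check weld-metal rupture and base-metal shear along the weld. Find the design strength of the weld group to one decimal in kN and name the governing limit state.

Weld metal: throat = 0.707×8 = 5.656 mm, L = 2×130 = 260 mm. φR_n = 0.75 × 0.6 × 490 × 5.656 × 260 = 324.3 kN.
Base metal shear (12 mm plate): yield φR_n = 1.0×0.6×300×12×260 = 561.6 kN; rupture φR_n = 0.75×0.6×450×12×260 = 631.8 kN; take 561.6 kN (yield).
Governing: min(324.3, 561.6) = 324.3 kN → weld metal.

324.3 kN (weld metal governs)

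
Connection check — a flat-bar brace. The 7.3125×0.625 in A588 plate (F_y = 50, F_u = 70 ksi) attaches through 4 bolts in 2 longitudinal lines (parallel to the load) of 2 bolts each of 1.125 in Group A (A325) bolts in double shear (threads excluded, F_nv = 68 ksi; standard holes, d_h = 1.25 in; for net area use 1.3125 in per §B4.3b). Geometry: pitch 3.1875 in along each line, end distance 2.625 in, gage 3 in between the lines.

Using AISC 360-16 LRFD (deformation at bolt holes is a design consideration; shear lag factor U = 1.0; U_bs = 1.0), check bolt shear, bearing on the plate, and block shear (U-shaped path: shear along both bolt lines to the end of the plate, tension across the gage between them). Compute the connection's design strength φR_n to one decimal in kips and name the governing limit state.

Bolt shear: A_b = π(1.125)²/4 = 0.99402 in². φR_n = 0.75 × 68 × 0.99402 × 4 × 2 = 405.6 kips.
Bearing (0.625 in plate, F_u = 70 ksi): end bolts L_c = 2.625 − 1.25/2 = 2, R_n = min(1.2×2×0.625×70, 2.4×1.125×0.625×70) = 105 kips/bolt; interior L_c = 3.1875 − 1.25 = 1.9375, R_n = 101.72 kips/bolt. φR_n = 0.75 × (2×105 + 2×101.72) = 310.1 kips.
Block shear: shear path 2×[2.625+1×3.1875] = 2×5.8125 in, A_gv = 7.2656, A_nv = 2×(5.8125 − 1.5×1.3125)×0.625 = 4.8047 in²; tension across gage: (3 − 1×1.3125)×0.625 = 1.0547 in². R_n = min(0.6×70×4.8047, 0.6×50×7.2656) + 1.0×70×1.0547 = min(201.8, 217.97) + 73.829 = 275.63 kips. φR_n = 0.75 × 275.63 = 206.7 kips.
Governing: min(405.6, 310.1, 206.7) = 206.7 kips → block shear.

206.7 kips (block shear governs)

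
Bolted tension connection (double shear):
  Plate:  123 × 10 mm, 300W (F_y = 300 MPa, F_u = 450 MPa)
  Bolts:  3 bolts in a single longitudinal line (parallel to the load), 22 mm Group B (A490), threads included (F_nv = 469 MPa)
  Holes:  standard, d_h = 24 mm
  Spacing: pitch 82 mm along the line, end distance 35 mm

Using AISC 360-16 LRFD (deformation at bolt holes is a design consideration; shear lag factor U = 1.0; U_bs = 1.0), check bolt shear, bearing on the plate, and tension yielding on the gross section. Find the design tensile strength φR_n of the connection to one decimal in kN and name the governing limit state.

Bolt shear: A_b = π(22)²/4 = 380.13 mm². φR_n = 0.75 × 469 × 380.13 × 3 × 2 = 802.3 kN.
Bearing (10 mm plate, F_u = 450 MPa): end bolts L_c = 35 − 24/2 = 23, R_n = min(1.2×23×10×450, 2.4×22×10×450) = 124.2 kN/bolt; interior L_c = 82 − 24 = 58, R_n = 237.6 kN/bolt. φR_n = 0.75 × (1×124.2 + 2×237.6) = 449.6 kN.
Tension yield (gross): A_g = 123×10 = 1230 mm². φR_n = 0.90 × 300 × 1230 = 332.1 kN.
Governing: min(802.3, 449.6, 332.1) = 332.1 kN → gross-section yield.

332.1 kN (gross-section yield governs)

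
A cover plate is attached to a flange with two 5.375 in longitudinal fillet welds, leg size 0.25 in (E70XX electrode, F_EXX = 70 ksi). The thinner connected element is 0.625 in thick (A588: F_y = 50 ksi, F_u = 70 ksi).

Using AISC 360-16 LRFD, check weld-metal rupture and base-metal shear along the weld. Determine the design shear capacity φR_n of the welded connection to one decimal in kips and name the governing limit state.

Weld metal: throat = 0.707×0.25 = 0.17675 in, L = 2×5.375 = 10.75 in. φR_n = 0.75 × 0.6 × 70 × 0.17675 × 10.75 = 59.9 kips.
Base metal shear (0.625 in plate): yield φR_n = 1.0×0.6×50×0.625×10.75 = 201.6 kips; rupture φR_n = 0.75×0.6×70×0.625×10.75 = 211.6 kips; take 201.6 kips (yield).
Governing: min(59.9, 201.6) = 59.9 kips → weld metal.

59.9 kips (weld metal governs)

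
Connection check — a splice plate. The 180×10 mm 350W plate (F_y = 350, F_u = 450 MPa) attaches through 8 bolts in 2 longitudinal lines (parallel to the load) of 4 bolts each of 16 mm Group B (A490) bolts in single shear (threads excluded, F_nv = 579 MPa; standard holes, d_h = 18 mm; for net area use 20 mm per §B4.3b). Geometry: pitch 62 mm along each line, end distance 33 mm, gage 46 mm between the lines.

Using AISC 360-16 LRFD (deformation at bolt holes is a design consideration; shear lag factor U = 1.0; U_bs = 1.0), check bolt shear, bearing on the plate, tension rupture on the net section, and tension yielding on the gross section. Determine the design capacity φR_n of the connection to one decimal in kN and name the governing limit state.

472.5 kN (net-section rupture governs)

Bolt shear: A_b = π(16)²/4 = 201.06 mm². φR_n = 0.75 × 579 × 201.06 × 8 × 1 = 698.5 kN.
Bearing (10 mm plate, F_u = 450 MPa): end bolts L_c = 33 − 18/2 = 24, R_n = min(1.2×24×10×450, 2.4×16×10×450) = 129.6 kN/bolt; interior L_c = 62 − 18 = 44, R_n = 172.8 kN/bolt. φR_n = 0.75 × (2×129.6 + 6×172.8) = 972.0 kN.
Tension rupture (net): A_n = (180 − 2×20)×10 = 1400 mm² (U = 1.0, A_e = A_n). φR_n = 0.75 × 450 × 1400 = 472.5 kN.
Tension yield (gross): A_g = 180×10 = 1800 mm². φR_n = 0.90 × 350 × 1800 = 567.0 kN.
Governing: min(698.5, 972.0, 472.5, 567.0) = 472.5 kN → net-section rupture.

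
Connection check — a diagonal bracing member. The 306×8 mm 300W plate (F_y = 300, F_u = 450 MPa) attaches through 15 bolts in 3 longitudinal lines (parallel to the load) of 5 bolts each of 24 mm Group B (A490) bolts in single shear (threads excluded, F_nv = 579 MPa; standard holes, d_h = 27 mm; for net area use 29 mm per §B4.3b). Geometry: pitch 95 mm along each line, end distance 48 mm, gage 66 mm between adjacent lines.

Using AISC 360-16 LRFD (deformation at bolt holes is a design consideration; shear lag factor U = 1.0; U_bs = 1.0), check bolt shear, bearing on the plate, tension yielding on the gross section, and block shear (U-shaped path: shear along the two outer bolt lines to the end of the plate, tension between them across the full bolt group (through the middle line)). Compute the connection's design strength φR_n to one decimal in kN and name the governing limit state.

Bolt shear: A_b = π(24)²/4 = 452.39 mm². φR_n = 0.75 × 579 × 452.39 × 15 × 1 = 2946.8 kN.
Bearing (8 mm plate, F_u = 450 MPa): end bolts L_c = 48 − 27/2 = 34.5, R_n = min(1.2×34.5×8×450, 2.4×24×8×450) = 149.04 kN/bolt; interior L_c = 95 − 27 = 68, R_n = 207.36 kN/bolt. φR_n = 0.75 × (3×149.04 + 12×207.36) = 2201.6 kN.
Tension yield (gross): A_g = 306×8 = 2448 mm². φR_n = 0.90 × 300 × 2448 = 661.0 kN.
Block shear: shear path 2×[48+4×95] = 2×428 mm, A_gv = 6848, A_nv = 2×(428 − 4.5×29)×8 = 4760 mm²; tension across gage: (132 − 2×29)×8 = 592 mm². R_n = min(0.6×450×4760, 0.6×300×6848) + 1.0×450×592 = min(1285.2, 1232.6) + 266.4 = 1499 kN. φR_n = 0.75 × 1499 = 1124.3 kN.
Governing: min(2946.8, 2201.6, 661.0, 1124.3) = 661.0 kN → gross-section yield.

661.0 kN (gross-section yield governs)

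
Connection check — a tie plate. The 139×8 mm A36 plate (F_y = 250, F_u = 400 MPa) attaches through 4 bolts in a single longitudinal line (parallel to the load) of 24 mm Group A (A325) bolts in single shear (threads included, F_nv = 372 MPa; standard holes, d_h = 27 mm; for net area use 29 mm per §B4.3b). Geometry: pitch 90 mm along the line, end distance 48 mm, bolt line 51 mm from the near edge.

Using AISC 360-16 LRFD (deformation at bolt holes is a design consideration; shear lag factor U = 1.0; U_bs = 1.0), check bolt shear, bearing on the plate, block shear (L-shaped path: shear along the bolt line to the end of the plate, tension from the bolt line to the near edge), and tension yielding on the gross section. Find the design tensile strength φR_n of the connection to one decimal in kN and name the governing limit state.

250.2 kN (gross-section yield governs)

Bolt shear: A_b = π(24)²/4 = 452.39 mm². φR_n = 0.75 × 372 × 452.39 × 4 × 1 = 504.9 kN.
Bearing (8 mm plate, F_u = 400 MPa): end bolts L_c = 48 − 27/2 = 34.5, R_n = min(1.2×34.5×8×400, 2.4×24×8×400) = 132.48 kN/bolt; interior L_c = 90 − 27 = 63, R_n = 184.32 kN/bolt. φR_n = 0.75 × (1×132.48 + 3×184.32) = 514.1 kN.
Block shear: shear path 1×[48+3×90] = 1×318 mm, A_gv = 2544, A_nv = 1×(318 − 3.5×29)×8 = 1732 mm²; tension to near edge: (51 − 0.5×29)×8 = 292 mm². R_n = min(0.6×400×1732, 0.6×250×2544) + 1.0×400×292 = min(415.68, 381.6) + 116.8 = 498.4 kN. φR_n = 0.75 × 498.4 = 373.8 kN.
Tension yield (gross): A_g = 139×8 = 1112 mm². φR_n = 0.90 × 250 × 1112 = 250.2 kN.
Governing: min(504.9, 514.1, 373.8, 250.2) = 250.2 kN → gross-section yield.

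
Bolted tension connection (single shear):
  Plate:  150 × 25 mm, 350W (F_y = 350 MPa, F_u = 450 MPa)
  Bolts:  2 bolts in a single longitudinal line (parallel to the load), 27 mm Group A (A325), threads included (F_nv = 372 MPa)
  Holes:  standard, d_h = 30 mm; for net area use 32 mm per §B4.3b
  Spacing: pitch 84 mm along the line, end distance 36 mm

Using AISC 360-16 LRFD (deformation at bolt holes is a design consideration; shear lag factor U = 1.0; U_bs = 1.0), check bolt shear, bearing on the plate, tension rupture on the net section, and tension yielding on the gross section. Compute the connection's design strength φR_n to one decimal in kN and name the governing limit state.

Bolt shear: A_b = π(27)²/4 = 572.56 mm². φR_n = 0.75 × 372 × 572.56 × 2 × 1 = 319.5 kN.
Bearing (25 mm plate, F_u = 450 MPa): end bolts L_c = 36 − 30/2 = 21, R_n = min(1.2×21×25×450, 2.4×27×25×450) = 283.5 kN/bolt; interior L_c = 84 − 30 = 54, R_n = 729 kN/bolt. φR_n = 0.75 × (1×283.5 + 1×729) = 759.4 kN.
Tension rupture (net): A_n = (150 − 1×32)×25 = 2950 mm² (U = 1.0, A_e = A_n). φR_n = 0.75 × 450 × 2950 = 995.6 kN.
Tension yield (gross): A_g = 150×25 = 3750 mm². φR_n = 0.90 × 350 × 3750 = 1181.3 kN.
Governing: min(319.5, 759.4, 995.6, 1181.3) = 319.5 kN → bolt shear.

319.5 kN (bolt shear governs)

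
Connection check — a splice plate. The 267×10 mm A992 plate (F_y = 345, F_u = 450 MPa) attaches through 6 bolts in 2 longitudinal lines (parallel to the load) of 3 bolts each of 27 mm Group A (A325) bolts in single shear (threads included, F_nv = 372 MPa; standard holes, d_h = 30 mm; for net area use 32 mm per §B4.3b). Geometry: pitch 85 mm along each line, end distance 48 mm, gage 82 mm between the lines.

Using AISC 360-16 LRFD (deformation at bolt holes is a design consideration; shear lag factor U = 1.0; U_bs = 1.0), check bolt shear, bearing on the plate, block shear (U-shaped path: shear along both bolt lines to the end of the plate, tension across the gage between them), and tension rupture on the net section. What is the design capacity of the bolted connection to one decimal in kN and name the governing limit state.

Bolt shear: A_b = π(27)²/4 = 572.56 mm². φR_n = 0.75 × 372 × 572.56 × 6 × 1 = 958.5 kN.
Bearing (10 mm plate, F_u = 450 MPa): end bolts L_c = 48 − 30/2 = 33, R_n = min(1.2×33×10×450, 2.4×27×10×450) = 178.2 kN/bolt; interior L_c = 85 − 30 = 55, R_n = 291.6 kN/bolt. φR_n = 0.75 × (2×178.2 + 4×291.6) = 1142.1 kN.
Block shear: shear path 2×[48+2×85] = 2×218 mm, A_gv = 4360, A_nv = 2×(218 − 2.5×32)×10 = 2760 mm²; tension across gage: (82 − 1×32)×10 = 500 mm². R_n = min(0.6×450×2760, 0.6×345×4360) + 1.0×450×500 = min(745.2, 902.52) + 225 = 970.2 kN. φR_n = 0.75 × 970.2 = 727.7 kN.
Tension rupture (net): A_n = (267 − 2×32)×10 = 2030 mm² (U = 1.0, A_e = A_n). φR_n = 0.75 × 450 × 2030 = 685.1 kN.
Governing: min(958.5, 1142.1, 727.7, 685.1) = 685.1 kN → net-section rupture.

685.1 kN (net-section rupture governs)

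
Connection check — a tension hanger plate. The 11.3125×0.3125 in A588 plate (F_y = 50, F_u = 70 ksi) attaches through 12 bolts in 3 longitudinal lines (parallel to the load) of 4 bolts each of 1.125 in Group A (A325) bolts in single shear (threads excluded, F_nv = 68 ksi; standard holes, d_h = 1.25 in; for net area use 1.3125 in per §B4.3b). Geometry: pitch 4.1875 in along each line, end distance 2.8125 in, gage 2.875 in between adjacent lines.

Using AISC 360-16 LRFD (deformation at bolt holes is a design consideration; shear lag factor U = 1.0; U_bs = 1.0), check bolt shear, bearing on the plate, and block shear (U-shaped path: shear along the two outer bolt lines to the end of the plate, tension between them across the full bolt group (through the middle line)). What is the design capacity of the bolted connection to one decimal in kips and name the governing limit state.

Bolt shear: A_b = π(1.125)²/4 = 0.99402 in². φR_n = 0.75 × 68 × 0.99402 × 12 × 1 = 608.3 kips.
Bearing (0.3125 in plate, F_u = 70 ksi): end bolts L_c = 2.8125 − 1.25/2 = 2.1875, R_n = min(1.2×2.1875×0.3125×70, 2.4×1.125×0.3125×70) = 57.422 kips/bolt; interior L_c = 4.1875 − 1.25 = 2.9375, R_n = 59.063 kips/bolt. φR_n = 0.75 × (3×57.422 + 9×59.063) = 527.9 kips.
Block shear: shear path 2×[2.8125+3×4.1875] = 2×15.375 in, A_gv = 9.6094, A_nv = 2×(15.375 − 3.5×1.3125)×0.3125 = 6.7383 in²; tension across gage: (5.75 − 2×1.3125)×0.3125 = 0.97656 in². R_n = min(0.6×70×6.7383, 0.6×50×9.6094) + 1.0×70×0.97656 = min(283.01, 288.28) + 68.359 = 351.37 kips. φR_n = 0.75 × 351.37 = 263.5 kips.
Governing: min(608.3, 527.9, 263.5) = 263.5 kips → block shear.

263.5 kips (block shear governs)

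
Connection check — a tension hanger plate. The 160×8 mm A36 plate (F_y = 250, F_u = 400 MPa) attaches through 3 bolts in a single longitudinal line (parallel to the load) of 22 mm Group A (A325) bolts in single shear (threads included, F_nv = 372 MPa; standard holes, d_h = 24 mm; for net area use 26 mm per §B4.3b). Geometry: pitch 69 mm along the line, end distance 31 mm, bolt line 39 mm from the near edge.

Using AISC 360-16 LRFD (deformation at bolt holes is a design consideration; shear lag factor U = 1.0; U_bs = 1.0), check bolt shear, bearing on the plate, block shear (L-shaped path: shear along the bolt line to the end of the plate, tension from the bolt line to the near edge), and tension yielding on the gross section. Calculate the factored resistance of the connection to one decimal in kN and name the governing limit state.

Bolt shear: A_b = π(22)²/4 = 380.13 mm². φR_n = 0.75 × 372 × 380.13 × 3 × 1 = 318.2 kN.
Bearing (8 mm plate, F_u = 400 MPa): end bolts L_c = 31 − 24/2 = 19, R_n = min(1.2×19×8×400, 2.4×22×8×400) = 72.96 kN/bolt; interior L_c = 69 − 24 = 45, R_n = 168.96 kN/bolt. φR_n = 0.75 × (1×72.96 + 2×168.96) = 308.2 kN.
Block shear: shear path 1×[31+2×69] = 1×169 mm, A_gv = 1352, A_nv = 1×(169 − 2.5×26)×8 = 832 mm²; tension to near edge: (39 − 0.5×26)×8 = 208 mm². R_n = min(0.6×400×832, 0.6×250×1352) + 1.0×400×208 = min(199.68, 202.8) + 83.2 = 282.88 kN. φR_n = 0.75 × 282.88 = 212.2 kN.
Tension yield (gross): A_g = 160×8 = 1280 mm². φR_n = 0.90 × 250 × 1280 = 288.0 kN.
Governing: min(318.2, 308.2, 212.2, 288.0) = 212.2 kN → block shear.

212.2 kN (block shear governs)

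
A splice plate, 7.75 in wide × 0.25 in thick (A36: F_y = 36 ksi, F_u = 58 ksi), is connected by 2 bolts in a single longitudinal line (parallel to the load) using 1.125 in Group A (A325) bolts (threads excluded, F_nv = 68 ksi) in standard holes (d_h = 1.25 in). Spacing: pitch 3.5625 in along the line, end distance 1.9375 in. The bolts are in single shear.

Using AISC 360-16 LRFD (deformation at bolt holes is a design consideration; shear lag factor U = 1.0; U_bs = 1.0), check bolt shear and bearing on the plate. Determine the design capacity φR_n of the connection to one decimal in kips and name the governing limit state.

46.5 kips (bearing governs)

Bolt shear: A_b = π(1.125)²/4 = 0.99402 in². φR_n = 0.75 × 68 × 0.99402 × 2 × 1 = 101.4 kips.
Bearing (0.25 in plate, F_u = 58 ksi): end bolts L_c = 1.9375 − 1.25/2 = 1.3125, R_n = min(1.2×1.3125×0.25×58, 2.4×1.125×0.25×58) = 22.838 kips/bolt; interior L_c = 3.5625 − 1.25 = 2.3125, R_n = 39.15 kips/bolt. φR_n = 0.75 × (1×22.838 + 1×39.15) = 46.5 kips.
Governing: min(101.4, 46.5) = 46.5 kips → bearing.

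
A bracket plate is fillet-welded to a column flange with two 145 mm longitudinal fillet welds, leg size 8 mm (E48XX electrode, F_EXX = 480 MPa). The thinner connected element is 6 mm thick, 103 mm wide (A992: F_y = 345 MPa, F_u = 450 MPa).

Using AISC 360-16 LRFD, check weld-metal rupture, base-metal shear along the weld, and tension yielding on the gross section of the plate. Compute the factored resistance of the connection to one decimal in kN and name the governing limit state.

Weld metal: throat = 0.707×8 = 5.656 mm, L = 2×145 = 290 mm. φR_n = 0.75 × 0.6 × 480 × 5.656 × 290 = 354.3 kN.
Base metal shear (6 mm plate): yield φR_n = 1.0×0.6×345×6×290 = 360.2 kN; rupture φR_n = 0.75×0.6×450×6×290 = 352.4 kN; take 352.4 kN (rupture).
Tension yield (gross): A_g = 103×6 = 618 mm². φR_n = 0.90 × 345 × 618 = 191.9 kN.
Governing: min(354.3, 352.4, 191.9) = 191.9 kN → gross-section yield.

191.9 kN (gross-section yield governs)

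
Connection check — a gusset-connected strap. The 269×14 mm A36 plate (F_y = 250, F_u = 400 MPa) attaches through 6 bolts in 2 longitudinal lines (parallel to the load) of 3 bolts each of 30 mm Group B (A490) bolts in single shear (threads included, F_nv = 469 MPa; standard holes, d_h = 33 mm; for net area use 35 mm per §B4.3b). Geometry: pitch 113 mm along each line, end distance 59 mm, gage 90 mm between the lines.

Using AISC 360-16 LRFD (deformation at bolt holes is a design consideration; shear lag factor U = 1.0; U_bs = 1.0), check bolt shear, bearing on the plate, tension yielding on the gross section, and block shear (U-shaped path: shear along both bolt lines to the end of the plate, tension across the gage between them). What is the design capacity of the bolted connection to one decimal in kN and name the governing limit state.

847.4 kN (gross-section yield governs)

Bolt shear: A_b = π(30)²/4 = 706.86 mm². φR_n = 0.75 × 469 × 706.86 × 6 × 1 = 1491.8 kN.
Bearing (14 mm plate, F_u = 400 MPa): end bolts L_c = 59 − 33/2 = 42.5, R_n = min(1.2×42.5×14×400, 2.4×30×14×400) = 285.6 kN/bolt; interior L_c = 113 − 33 = 80, R_n = 403.2 kN/bolt. φR_n = 0.75 × (2×285.6 + 4×403.2) = 1638.0 kN.
Tension yield (gross): A_g = 269×14 = 3766 mm². φR_n = 0.90 × 250 × 3766 = 847.4 kN.
Block shear: shear path 2×[59+2×113] = 2×285 mm, A_gv = 7980, A_nv = 2×(285 − 2.5×35)×14 = 5530 mm²; tension across gage: (90 − 1×35)×14 = 770 mm². R_n = min(0.6×400×5530, 0.6×250×7980) + 1.0×400×770 = min(1327.2, 1197) + 308 = 1505 kN. φR_n = 0.75 × 1505 = 1128.8 kN.
Governing: min(1491.8, 1638.0, 847.4, 1128.8) = 847.4 kN → gross-section yield.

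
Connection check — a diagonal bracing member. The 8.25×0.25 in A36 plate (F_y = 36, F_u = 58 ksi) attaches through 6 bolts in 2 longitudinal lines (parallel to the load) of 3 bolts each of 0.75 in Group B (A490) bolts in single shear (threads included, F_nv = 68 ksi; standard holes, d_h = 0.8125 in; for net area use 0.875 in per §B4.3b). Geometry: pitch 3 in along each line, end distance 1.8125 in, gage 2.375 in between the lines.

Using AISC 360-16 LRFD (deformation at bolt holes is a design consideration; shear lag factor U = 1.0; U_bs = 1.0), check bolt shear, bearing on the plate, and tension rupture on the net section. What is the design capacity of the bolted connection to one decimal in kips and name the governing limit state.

70.7 kips (net-section rupture governs)

Bolt shear: A_b = π(0.75)²/4 = 0.44179 in². φR_n = 0.75 × 68 × 0.44179 × 6 × 1 = 135.2 kips.
Bearing (0.25 in plate, F_u = 58 ksi): end bolts L_c = 1.8125 − 0.8125/2 = 1.40625, R_n = min(1.2×1.40625×0.25×58, 2.4×0.75×0.25×58) = 24.469 kips/bolt; interior L_c = 3 − 0.8125 = 2.1875, R_n = 26.1 kips/bolt. φR_n = 0.75 × (2×24.469 + 4×26.1) = 115.0 kips.
Tension rupture (net): A_n = (8.25 − 2×0.875)×0.25 = 1.625 in² (U = 1.0, A_e = A_n). φR_n = 0.75 × 58 × 1.625 = 70.7 kips.
Governing: min(135.2, 115.0, 70.7) = 70.7 kips → net-section rupture.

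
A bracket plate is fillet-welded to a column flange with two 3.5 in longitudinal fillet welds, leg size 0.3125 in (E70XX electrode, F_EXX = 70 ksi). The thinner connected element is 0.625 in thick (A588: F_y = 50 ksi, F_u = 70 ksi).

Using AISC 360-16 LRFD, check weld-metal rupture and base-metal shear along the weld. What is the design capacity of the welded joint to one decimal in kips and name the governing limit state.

48.7 kips (weld metal governs)

Weld metal: throat = 0.707×0.3125 = 0.22094 in, L = 2×3.5 = 7 in. φR_n = 0.75 × 0.6 × 70 × 0.22094 × 7 = 48.7 kips.
Base metal shear (0.625 in plate): yield φR_n = 1.0×0.6×50×0.625×7 = 131.3 kips; rupture φR_n = 0.75×0.6×70×0.625×7 = 137.8 kips; take 131.3 kips (yield).
Governing: min(48.7, 131.3) = 48.7 kips → weld metal.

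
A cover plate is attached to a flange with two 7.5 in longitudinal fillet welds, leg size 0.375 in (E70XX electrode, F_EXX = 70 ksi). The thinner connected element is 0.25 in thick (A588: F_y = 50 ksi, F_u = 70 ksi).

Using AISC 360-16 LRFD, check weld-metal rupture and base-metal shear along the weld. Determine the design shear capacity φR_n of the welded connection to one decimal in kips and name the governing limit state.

Weld metal: throat = 0.707×0.375 = 0.26513 in, L = 2×7.5 = 15 in. φR_n = 0.75 × 0.6 × 70 × 0.26513 × 15 = 125.3 kips.
Base metal shear (0.25 in plate): yield φR_n = 1.0×0.6×50×0.25×15 = 112.5 kips; rupture φR_n = 0.75×0.6×70×0.25×15 = 118.1 kips; take 112.5 kips (yield).
Governing: min(125.3, 112.5) = 112.5 kips → base-metal shear.

112.5 kips (base-metal shear governs)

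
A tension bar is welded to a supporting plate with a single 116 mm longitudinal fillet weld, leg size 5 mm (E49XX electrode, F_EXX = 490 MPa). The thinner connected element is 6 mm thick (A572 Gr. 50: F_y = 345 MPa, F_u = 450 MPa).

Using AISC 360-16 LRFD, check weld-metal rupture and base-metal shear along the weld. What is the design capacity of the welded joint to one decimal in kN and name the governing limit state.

90.4 kN (weld metal governs)

Weld metal: throat = 0.707×5 = 3.535 mm, L = 116 mm. φR_n = 0.75 × 0.6 × 490 × 3.535 × 116 = 90.4 kN.
Base metal shear (6 mm plate): yield φR_n = 1.0×0.6×345×6×116 = 144.1 kN; rupture φR_n = 0.75×0.6×450×6×116 = 140.9 kN; take 140.9 kN (rupture).
Governing: min(90.4, 140.9) = 90.4 kN → weld metal.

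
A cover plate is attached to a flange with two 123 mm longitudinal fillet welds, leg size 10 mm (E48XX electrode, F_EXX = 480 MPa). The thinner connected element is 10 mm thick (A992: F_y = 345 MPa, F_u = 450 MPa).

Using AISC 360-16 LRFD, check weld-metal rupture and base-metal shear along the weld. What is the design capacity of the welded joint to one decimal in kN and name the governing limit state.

375.7 kN (weld metal governs)

Weld metal: throat = 0.707×10 = 7.07 mm, L = 2×123 = 246 mm. φR_n = 0.75 × 0.6 × 480 × 7.07 × 246 = 375.7 kN.
Base metal shear (10 mm plate): yield φR_n = 1.0×0.6×345×10×246 = 509.2 kN; rupture φR_n = 0.75×0.6×450×10×246 = 498.2 kN; take 498.2 kN (rupture).
Governing: min(375.7, 498.2) = 375.7 kN → weld metal.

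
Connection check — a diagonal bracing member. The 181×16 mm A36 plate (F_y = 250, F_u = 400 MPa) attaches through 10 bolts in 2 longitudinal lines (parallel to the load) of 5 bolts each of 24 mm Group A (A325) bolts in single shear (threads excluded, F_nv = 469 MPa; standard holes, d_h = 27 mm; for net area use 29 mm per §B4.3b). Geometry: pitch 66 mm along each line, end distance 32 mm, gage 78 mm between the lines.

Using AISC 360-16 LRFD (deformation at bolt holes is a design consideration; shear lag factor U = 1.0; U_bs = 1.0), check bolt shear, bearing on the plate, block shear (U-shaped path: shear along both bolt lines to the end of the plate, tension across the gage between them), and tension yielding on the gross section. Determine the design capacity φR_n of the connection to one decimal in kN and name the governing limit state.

651.6 kN (gross-section yield governs)

Bolt shear: A_b = π(24)²/4 = 452.39 mm². φR_n = 0.75 × 469 × 452.39 × 10 × 1 = 1591.3 kN.
Bearing (16 mm plate, F_u = 400 MPa): end bolts L_c = 32 − 27/2 = 18.5, R_n = min(1.2×18.5×16×400, 2.4×24×16×400) = 142.08 kN/bolt; interior L_c = 66 − 27 = 39, R_n = 299.52 kN/bolt. φR_n = 0.75 × (2×142.08 + 8×299.52) = 2010.2 kN.
Block shear: shear path 2×[32+4×66] = 2×296 mm, A_gv = 9472, A_nv = 2×(296 − 4.5×29)×16 = 5296 mm²; tension across gage: (78 − 1×29)×16 = 784 mm². R_n = min(0.6×400×5296, 0.6×250×9472) + 1.0×400×784 = min(1271, 1420.8) + 313.6 = 1584.6 kN. φR_n = 0.75 × 1584.6 = 1188.5 kN.
Tension yield (gross): A_g = 181×16 = 2896 mm². φR_n = 0.90 × 250 × 2896 = 651.6 kN.
Governing: min(1591.3, 2010.2, 1188.5, 651.6) = 651.6 kN → gross-section yield.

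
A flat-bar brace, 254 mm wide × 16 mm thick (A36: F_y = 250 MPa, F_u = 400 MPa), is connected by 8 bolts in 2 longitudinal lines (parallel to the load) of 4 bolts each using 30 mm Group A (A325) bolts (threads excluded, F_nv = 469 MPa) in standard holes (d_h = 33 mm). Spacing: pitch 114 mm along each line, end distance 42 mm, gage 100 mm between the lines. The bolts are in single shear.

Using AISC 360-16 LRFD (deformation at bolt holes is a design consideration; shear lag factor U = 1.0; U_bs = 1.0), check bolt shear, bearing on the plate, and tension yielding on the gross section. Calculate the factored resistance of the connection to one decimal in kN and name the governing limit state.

Bolt shear: A_b = π(30)²/4 = 706.86 mm². φR_n = 0.75 × 469 × 706.86 × 8 × 1 = 1989.1 kN.
Bearing (16 mm plate, F_u = 400 MPa): end bolts L_c = 42 − 33/2 = 25.5, R_n = min(1.2×25.5×16×400, 2.4×30×16×400) = 195.84 kN/bolt; interior L_c = 114 − 33 = 81, R_n = 460.8 kN/bolt. φR_n = 0.75 × (2×195.84 + 6×460.8) = 2367.4 kN.
Tension yield (gross): A_g = 254×16 = 4064 mm². φR_n = 0.90 × 250 × 4064 = 914.4 kN.
Governing: min(1989.1, 2367.4, 914.4) = 914.4 kN → gross-section yield.

914.4 kN (gross-section yield governs)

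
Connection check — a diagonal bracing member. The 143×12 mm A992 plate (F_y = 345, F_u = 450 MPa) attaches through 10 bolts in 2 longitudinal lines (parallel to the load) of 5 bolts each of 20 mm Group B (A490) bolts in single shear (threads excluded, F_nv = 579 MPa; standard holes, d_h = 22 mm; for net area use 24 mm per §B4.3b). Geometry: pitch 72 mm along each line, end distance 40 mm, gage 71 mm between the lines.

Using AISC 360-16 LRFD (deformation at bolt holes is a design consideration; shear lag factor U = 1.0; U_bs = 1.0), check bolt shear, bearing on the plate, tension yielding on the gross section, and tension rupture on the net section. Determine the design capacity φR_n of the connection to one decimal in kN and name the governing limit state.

Bolt shear: A_b = π(20)²/4 = 314.16 mm². φR_n = 0.75 × 579 × 314.16 × 10 × 1 = 1364.2 kN.
Bearing (12 mm plate, F_u = 450 MPa): end bolts L_c = 40 − 22/2 = 29, R_n = min(1.2×29×12×450, 2.4×20×12×450) = 187.92 kN/bolt; interior L_c = 72 − 22 = 50, R_n = 259.2 kN/bolt. φR_n = 0.75 × (2×187.92 + 8×259.2) = 1837.1 kN.
Tension yield (gross): A_g = 143×12 = 1716 mm². φR_n = 0.90 × 345 × 1716 = 532.8 kN.
Tension rupture (net): A_n = (143 − 2×24)×12 = 1140 mm² (U = 1.0, A_e = A_n). φR_n = 0.75 × 450 × 1140 = 384.8 kN.
Governing: min(1364.2, 1837.1, 532.8, 384.8) = 384.8 kN → net-section rupture.

384.8 kN (net-section rupture governs)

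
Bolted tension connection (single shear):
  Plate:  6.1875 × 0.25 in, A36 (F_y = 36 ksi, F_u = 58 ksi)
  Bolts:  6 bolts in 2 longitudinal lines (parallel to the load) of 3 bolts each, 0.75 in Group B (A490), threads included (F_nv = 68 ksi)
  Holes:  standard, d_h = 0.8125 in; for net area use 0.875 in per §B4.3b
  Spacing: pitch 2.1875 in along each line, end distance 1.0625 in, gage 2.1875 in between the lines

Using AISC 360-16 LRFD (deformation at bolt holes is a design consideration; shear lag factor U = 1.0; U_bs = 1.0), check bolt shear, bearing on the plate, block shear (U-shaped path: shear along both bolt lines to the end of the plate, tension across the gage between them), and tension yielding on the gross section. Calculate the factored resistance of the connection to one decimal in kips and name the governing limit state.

50.1 kips (gross-section yield governs)

Bolt shear: A_b = π(0.75)²/4 = 0.44179 in². φR_n = 0.75 × 68 × 0.44179 × 6 × 1 = 135.2 kips.
Bearing (0.25 in plate, F_u = 58 ksi): end bolts L_c = 1.0625 − 0.8125/2 = 0.65625, R_n = min(1.2×0.65625×0.25×58, 2.4×0.75×0.25×58) = 11.419 kips/bolt; interior L_c = 2.1875 − 0.8125 = 1.375, R_n = 23.925 kips/bolt. φR_n = 0.75 × (2×11.419 + 4×23.925) = 88.9 kips.
Block shear: shear path 2×[1.0625+2×2.1875] = 2×5.4375 in, A_gv = 2.7188, A_nv = 2×(5.4375 − 2.5×0.875)×0.25 = 1.625 in²; tension across gage: (2.1875 − 1×0.875)×0.25 = 0.32813 in². R_n = min(0.6×58×1.625, 0.6×36×2.7188) + 1.0×58×0.32813 = min(56.55, 58.726) + 19.032 = 75.582 kips. φR_n = 0.75 × 75.582 = 56.7 kips.
Tension yield (gross): A_g = 6.1875×0.25 = 1.5469 in². φR_n = 0.90 × 36 × 1.5469 = 50.1 kips.
Governing: min(135.2, 88.9, 56.7, 50.1) = 50.1 kips → gross-section yield.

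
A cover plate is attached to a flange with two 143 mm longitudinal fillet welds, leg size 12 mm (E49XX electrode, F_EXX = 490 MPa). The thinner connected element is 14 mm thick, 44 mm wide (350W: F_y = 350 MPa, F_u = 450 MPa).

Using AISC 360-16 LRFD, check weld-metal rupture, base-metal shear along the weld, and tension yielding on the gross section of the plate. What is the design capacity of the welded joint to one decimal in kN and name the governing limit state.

194.0 kN (gross-section yield governs)

Weld metal: throat = 0.707×12 = 8.484 mm, L = 2×143 = 286 mm. φR_n = 0.75 × 0.6 × 490 × 8.484 × 286 = 535.0 kN.
Base metal shear (14 mm plate): yield φR_n = 1.0×0.6×350×14×286 = 840.8 kN; rupture φR_n = 0.75×0.6×450×14×286 = 810.8 kN; take 810.8 kN (rupture).
Tension yield (gross): A_g = 44×14 = 616 mm². φR_n = 0.90 × 350 × 616 = 194.0 kN.
Governing: min(535.0, 810.8, 194.0) = 194.0 kN → gross-section yield.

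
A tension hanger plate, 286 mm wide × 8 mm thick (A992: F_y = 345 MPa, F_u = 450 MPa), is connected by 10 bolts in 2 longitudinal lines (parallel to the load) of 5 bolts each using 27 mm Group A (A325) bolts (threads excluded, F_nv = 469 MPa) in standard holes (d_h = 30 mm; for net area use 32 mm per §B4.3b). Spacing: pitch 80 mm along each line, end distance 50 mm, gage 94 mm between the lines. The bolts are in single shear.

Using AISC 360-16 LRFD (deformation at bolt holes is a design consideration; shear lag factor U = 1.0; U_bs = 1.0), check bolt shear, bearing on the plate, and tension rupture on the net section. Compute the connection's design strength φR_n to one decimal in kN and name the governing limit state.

599.4 kN (net-section rupture governs)

Bolt shear: A_b = π(27)²/4 = 572.56 mm². φR_n = 0.75 × 469 × 572.56 × 10 × 1 = 2014.0 kN.
Bearing (8 mm plate, F_u = 450 MPa): end bolts L_c = 50 − 30/2 = 35, R_n = min(1.2×35×8×450, 2.4×27×8×450) = 151.2 kN/bolt; interior L_c = 80 − 30 = 50, R_n = 216 kN/bolt. φR_n = 0.75 × (2×151.2 + 8×216) = 1522.8 kN.
Tension rupture (net): A_n = (286 − 2×32)×8 = 1776 mm² (U = 1.0, A_e = A_n). φR_n = 0.75 × 450 × 1776 = 599.4 kN.
Governing: min(2014.0, 1522.8, 599.4) = 599.4 kN → net-section rupture.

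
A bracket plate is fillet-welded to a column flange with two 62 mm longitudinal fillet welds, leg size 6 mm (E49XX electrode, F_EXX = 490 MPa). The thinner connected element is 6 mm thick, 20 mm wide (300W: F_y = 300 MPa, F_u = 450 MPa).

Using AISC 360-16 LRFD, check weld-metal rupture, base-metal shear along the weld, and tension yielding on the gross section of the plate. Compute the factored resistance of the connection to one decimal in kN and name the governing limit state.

32.4 kN (gross-section yield governs)

Weld metal: throat = 0.707×6 = 4.242 mm, L = 2×62 = 124 mm. φR_n = 0.75 × 0.6 × 490 × 4.242 × 124 = 116.0 kN.
Base metal shear (6 mm plate): yield φR_n = 1.0×0.6×300×6×124 = 133.9 kN; rupture φR_n = 0.75×0.6×450×6×124 = 150.7 kN; take 133.9 kN (yield).
Tension yield (gross): A_g = 20×6 = 120 mm². φR_n = 0.90 × 300 × 120 = 32.4 kN.
Governing: min(116.0, 133.9, 32.4) = 32.4 kN → gross-section yield.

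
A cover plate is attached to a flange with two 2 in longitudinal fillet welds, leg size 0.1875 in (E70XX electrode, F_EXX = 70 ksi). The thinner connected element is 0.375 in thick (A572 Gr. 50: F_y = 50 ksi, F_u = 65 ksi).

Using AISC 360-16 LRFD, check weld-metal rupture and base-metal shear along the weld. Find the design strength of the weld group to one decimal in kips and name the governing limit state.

16.7 kips (weld metal governs)

Weld metal: throat = 0.707×0.1875 = 0.13256 in, L = 2×2 = 4 in. φR_n = 0.75 × 0.6 × 70 × 0.13256 × 4 = 16.7 kips.
Base metal shear (0.375 in plate): yield φR_n = 1.0×0.6×50×0.375×4 = 45.0 kips; rupture φR_n = 0.75×0.6×65×0.375×4 = 43.9 kips; take 43.9 kips (rupture).
Governing: min(16.7, 43.9) = 16.7 kips → weld metal.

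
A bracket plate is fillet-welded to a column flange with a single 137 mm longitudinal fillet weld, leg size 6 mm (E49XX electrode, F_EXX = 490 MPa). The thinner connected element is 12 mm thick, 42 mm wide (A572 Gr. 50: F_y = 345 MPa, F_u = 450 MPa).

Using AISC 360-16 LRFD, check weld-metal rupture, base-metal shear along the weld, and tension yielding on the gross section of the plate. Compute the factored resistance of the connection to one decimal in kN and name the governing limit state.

128.1 kN (weld metal governs)

Weld metal: throat = 0.707×6 = 4.242 mm, L = 137 mm. φR_n = 0.75 × 0.6 × 490 × 4.242 × 137 = 128.1 kN.
Base metal shear (12 mm plate): yield φR_n = 1.0×0.6×345×12×137 = 340.3 kN; rupture φR_n = 0.75×0.6×450×12×137 = 332.9 kN; take 332.9 kN (rupture).
Tension yield (gross): A_g = 42×12 = 504 mm². φR_n = 0.90 × 345 × 504 = 156.5 kN.
Governing: min(128.1, 332.9, 156.5) = 128.1 kN → weld metal.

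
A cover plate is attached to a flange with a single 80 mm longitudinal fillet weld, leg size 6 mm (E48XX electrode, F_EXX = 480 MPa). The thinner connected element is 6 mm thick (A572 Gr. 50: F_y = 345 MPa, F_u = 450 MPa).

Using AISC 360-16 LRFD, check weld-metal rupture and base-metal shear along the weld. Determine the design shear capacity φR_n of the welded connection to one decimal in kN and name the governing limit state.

Weld metal: throat = 0.707×6 = 4.242 mm, L = 80 mm. φR_n = 0.75 × 0.6 × 480 × 4.242 × 80 = 73.3 kN.
Base metal shear (6 mm plate): yield φR_n = 1.0×0.6×345×6×80 = 99.4 kN; rupture φR_n = 0.75×0.6×450×6×80 = 97.2 kN; take 97.2 kN (rupture).
Governing: min(73.3, 97.2) = 73.3 kN → weld metal.

73.3 kN (weld metal governs)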